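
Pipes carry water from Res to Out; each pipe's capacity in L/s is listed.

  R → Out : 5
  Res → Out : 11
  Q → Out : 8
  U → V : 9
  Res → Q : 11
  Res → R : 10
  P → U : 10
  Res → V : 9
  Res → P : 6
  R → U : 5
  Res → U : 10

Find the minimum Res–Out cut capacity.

24

Augment Res→Out: bottleneck 11, flow now 11.
Augment Res→Q→Out: bottleneck 8, flow now 19.
Augment Res→R→Out: bottleneck 5, flow now 24.
No augmenting path remains; maximum flow = 24.
By max-flow min-cut, the minimum cut capacity equals the max flow.
In the residual graph, reachable from Res: {Res, P, Q, R, U, V}.
Min-cut edges: Res→Out (11), Q→Out (8), R→Out (5); capacity 11 + 8 + 5 = 24.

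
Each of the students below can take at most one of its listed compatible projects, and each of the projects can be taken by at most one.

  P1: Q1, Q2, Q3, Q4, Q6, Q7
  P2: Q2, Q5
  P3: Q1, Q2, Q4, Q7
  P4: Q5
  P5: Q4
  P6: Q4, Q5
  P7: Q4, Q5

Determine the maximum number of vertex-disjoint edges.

Unit-capacity flow: source→left, listed edges, right→sink; max matching = max flow.
Augmenting path P1→Q1 (+1); matched 1.
Augmenting path P2→Q2 (+1); matched 2.
Augmenting path P3→Q4 (+1); matched 3.
Augmenting path P4→Q5 (+1); matched 4.
Augmenting path P5→Q4→P3→Q7 (+1); matched 5.
No augmenting path remains; maximum matching = 5.
König certificate: {P1, P2, P3, Q4, Q5} is a vertex cover of size 5 (every listed pair touches it), so no matching can be larger.

5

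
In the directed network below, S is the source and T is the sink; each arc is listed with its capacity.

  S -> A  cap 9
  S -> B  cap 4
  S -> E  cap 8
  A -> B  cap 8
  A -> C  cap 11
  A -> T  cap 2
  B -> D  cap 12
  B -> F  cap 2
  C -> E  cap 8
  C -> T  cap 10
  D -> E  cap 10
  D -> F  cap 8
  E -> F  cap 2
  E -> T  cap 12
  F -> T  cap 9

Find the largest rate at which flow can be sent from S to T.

Augment S→A→T: bottleneck 2, flow now 2.
Augment S→E→T: bottleneck 8, flow now 10.
Augment S→A→C→T: bottleneck 7, flow now 17.
Augment S→B→F→T: bottleneck 2, flow now 19.
Augment S→B→D→E→T: bottleneck 2, flow now 21.
No augmenting path remains; maximum flow = 21.
In the residual graph, reachable from S: {S}.
Min-cut edges: S→A (9), S→B (4), S→E (8); capacity 9 + 4 + 8 = 21.
This cut is saturated, so no flow can exceed 21.

21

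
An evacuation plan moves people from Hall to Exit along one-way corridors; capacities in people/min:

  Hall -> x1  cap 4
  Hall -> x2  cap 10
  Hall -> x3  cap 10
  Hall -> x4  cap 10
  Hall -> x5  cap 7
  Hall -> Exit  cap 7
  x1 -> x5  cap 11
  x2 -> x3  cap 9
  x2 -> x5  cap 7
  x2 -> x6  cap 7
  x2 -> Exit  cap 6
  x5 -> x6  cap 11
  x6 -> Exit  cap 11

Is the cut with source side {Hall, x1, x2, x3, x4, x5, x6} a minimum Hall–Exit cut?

Given cut capacity: 7 + 6 + 11 = 24.
Augment Hall→Exit: bottleneck 7, flow now 7.
Augment Hall→x2→Exit: bottleneck 6, flow now 13.
Augment Hall→x2→x6→Exit: bottleneck 4, flow now 17.
Augment Hall→x5→x6→Exit: bottleneck 7, flow now 24.
No augmenting path remains; maximum flow = 24.
Cut capacity 24 equals the max flow, so it is a minimum cut.

Yes — it is a minimum cut (capacity 24).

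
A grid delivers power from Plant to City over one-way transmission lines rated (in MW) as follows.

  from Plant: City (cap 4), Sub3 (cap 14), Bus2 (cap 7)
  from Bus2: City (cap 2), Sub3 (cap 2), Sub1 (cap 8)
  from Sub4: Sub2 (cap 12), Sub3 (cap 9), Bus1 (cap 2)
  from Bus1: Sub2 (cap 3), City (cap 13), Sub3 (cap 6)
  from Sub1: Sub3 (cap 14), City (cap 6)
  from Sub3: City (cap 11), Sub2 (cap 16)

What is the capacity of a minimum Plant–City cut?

22

Augment Plant→City: bottleneck 4, flow now 4.
Augment Plant→Bus2→City: bottleneck 2, flow now 6.
Augment Plant→Sub3→City: bottleneck 11, flow now 17.
Augment Plant→Bus2→Sub1→City: bottleneck 5, flow now 22.
No augmenting path remains; maximum flow = 22.
By max-flow min-cut, the minimum cut capacity equals the max flow.
In the residual graph, reachable from Plant: {Plant, Sub3, Sub2}.
Min-cut edges: Plant→Bus2 (7), Plant→City (4), Sub3→City (11); capacity 7 + 4 + 11 = 22.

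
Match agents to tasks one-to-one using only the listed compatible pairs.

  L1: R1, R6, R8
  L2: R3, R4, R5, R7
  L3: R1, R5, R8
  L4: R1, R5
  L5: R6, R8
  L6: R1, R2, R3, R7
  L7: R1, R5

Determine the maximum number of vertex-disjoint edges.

Unit-capacity flow: source→left, listed edges, right→sink; max matching = max flow.
Augmenting path L1→R1 (+1); matched 1.
Augmenting path L2→R3 (+1); matched 2.
Augmenting path L3→R5 (+1); matched 3.
Augmenting path L5→R6 (+1); matched 4.
Augmenting path L6→R2 (+1); matched 5.
Augmenting path L4→R1→L1→R8 (+1); matched 6.
No augmenting path remains; maximum matching = 6.
König certificate: {L2, L6, R1, R5, R6, R8} is a vertex cover of size 6 (every listed pair touches it), so no matching can be larger.

6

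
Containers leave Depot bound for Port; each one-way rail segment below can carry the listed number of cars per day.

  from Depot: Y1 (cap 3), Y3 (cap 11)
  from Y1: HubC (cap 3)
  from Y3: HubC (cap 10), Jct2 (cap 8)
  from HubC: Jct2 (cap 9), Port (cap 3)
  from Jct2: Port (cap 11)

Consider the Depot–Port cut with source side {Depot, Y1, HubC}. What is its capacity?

Edges leaving {Depot, Y1, HubC}: Depot→Y3 (11), HubC→Jct2 (9), HubC→Port (3).
Cut capacity = 11 + 9 + 3 = 23.

23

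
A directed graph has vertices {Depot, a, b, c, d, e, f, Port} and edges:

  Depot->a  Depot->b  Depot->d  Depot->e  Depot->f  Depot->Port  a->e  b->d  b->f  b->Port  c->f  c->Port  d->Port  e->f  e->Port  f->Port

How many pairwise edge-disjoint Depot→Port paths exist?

5

Assign every edge capacity 1; by Menger, the answer equals the max flow.
Path Depot→Port (+1); total 1.
Path Depot→b→Port (+1); total 2.
Path Depot→d→Port (+1); total 3.
Path Depot→e→Port (+1); total 4.
Path Depot→f→Port (+1); total 5.
No residual Depot→Port path; max flow = 5.
Certifying cut of size 5: {Depot→Port, Depot→b, Depot→d, e→Port, f→Port}.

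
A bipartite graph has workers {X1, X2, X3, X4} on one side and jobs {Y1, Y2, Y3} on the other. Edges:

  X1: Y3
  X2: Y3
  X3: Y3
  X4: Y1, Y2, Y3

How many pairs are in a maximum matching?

2

Unit-capacity flow: source→left, listed edges, right→sink; max matching = max flow.
Augmenting path X1→Y3 (+1); matched 1.
Augmenting path X4→Y1 (+1); matched 2.
No augmenting path remains; maximum matching = 2.
König certificate: {X4, Y3} is a vertex cover of size 2 (every listed pair touches it), so no matching can be larger.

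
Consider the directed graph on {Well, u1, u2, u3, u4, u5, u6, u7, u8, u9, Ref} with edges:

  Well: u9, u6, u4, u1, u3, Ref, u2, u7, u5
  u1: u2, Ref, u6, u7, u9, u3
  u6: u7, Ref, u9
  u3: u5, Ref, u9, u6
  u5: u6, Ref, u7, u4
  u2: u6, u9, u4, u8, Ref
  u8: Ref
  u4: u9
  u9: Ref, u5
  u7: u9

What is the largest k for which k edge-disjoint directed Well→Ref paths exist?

Assign every edge capacity 1; by Menger, the answer equals the max flow.
Path Well→Ref (+1); total 1.
Path Well→u1→Ref (+1); total 2.
Path Well→u2→Ref (+1); total 3.
Path Well→u3→Ref (+1); total 4.
Path Well→u5→Ref (+1); total 5.
Path Well→u6→Ref (+1); total 6.
Path Well→u9→Ref (+1); total 7.
No residual Well→Ref path; max flow = 7.
Certifying cut of size 7: {Well→Ref, Well→u1, Well→u2, Well→u3, u5→Ref, u6→Ref, u9→Ref}.

7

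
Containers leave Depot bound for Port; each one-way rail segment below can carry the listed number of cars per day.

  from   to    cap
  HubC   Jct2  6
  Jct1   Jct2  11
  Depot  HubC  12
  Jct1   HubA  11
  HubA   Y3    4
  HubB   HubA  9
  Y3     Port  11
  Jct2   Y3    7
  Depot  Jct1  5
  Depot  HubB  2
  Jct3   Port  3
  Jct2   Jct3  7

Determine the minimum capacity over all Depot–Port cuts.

13

Augment Depot→HubB→HubA→Y3→Port: bottleneck 2, flow now 2.
Augment Depot→HubC→Jct2→Jct3→Port: bottleneck 3, flow now 5.
Augment Depot→HubC→Jct2→Y3→Port: bottleneck 3, flow now 8.
Augment Depot→Jct1→Jct2→Y3→Port: bottleneck 4, flow now 12.
Augment Depot→Jct1→HubA→Y3→Port: bottleneck 1, flow now 13.
No augmenting path remains; maximum flow = 13.
By max-flow min-cut, the minimum cut capacity equals the max flow.
In the residual graph, reachable from Depot: {Depot, HubC}.
Min-cut edges: Depot→HubB (2), Depot→Jct1 (5), HubC→Jct2 (6); capacity 2 + 5 + 6 = 13.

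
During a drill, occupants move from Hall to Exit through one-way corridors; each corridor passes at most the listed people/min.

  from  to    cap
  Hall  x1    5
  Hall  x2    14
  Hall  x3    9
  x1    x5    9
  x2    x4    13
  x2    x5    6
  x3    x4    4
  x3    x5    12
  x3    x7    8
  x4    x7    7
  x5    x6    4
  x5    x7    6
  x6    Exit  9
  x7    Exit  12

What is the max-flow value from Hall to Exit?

16

Augment Hall→x3→x7→Exit: bottleneck 8, flow now 8.
Augment Hall→x1→x5→x6→Exit: bottleneck 4, flow now 12.
Augment Hall→x1→x5→x7→Exit: bottleneck 1, flow now 13.
Augment Hall→x2→x4→x7→Exit: bottleneck 3, flow now 16.
No augmenting path remains; maximum flow = 16.
In the residual graph, reachable from Hall: {Hall, x1, x2, x3, x4, x5, x7}.
Min-cut edges: x5→x6 (4), x7→Exit (12); capacity 4 + 12 = 16.
This cut is saturated, so no flow can exceed 16.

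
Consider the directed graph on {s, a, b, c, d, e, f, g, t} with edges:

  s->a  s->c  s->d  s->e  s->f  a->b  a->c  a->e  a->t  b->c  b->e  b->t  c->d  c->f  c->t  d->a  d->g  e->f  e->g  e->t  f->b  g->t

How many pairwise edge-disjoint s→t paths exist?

5

Assign every edge capacity 1; by Menger, the answer equals the max flow.
Path s→a→t (+1); total 1.
Path s→c→t (+1); total 2.
Path s→e→t (+1); total 3.
Path s→d→g→t (+1); total 4.
Path s→f→b→t (+1); total 5.
No residual s→t path; max flow = 5.
Certifying cut of size 5: {s→a, s→c, s→d, s→e, s→f}.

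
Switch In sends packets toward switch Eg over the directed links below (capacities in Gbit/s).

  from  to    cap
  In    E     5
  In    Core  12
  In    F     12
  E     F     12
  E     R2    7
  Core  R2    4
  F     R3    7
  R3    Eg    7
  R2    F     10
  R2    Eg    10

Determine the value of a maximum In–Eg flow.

Augment In→E→R2→Eg: bottleneck 5, flow now 5.
Augment In→Core→R2→Eg: bottleneck 4, flow now 9.
Augment In→F→R3→Eg: bottleneck 7, flow now 16.
No augmenting path remains; maximum flow = 16.
In the residual graph, reachable from In: {In, Core, F}.
Min-cut edges: In→E (5), Core→R2 (4), F→R3 (7); capacity 5 + 4 + 7 = 16.
This cut is saturated, so no flow can exceed 16.

16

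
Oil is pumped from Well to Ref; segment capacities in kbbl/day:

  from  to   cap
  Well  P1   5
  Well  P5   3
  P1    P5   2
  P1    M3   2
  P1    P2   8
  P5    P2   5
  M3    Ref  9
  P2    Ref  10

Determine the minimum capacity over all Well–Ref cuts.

Augment Well→P1→M3→Ref: bottleneck 2, flow now 2.
Augment Well→P1→P2→Ref: bottleneck 3, flow now 5.
Augment Well→P5→P2→Ref: bottleneck 3, flow now 8.
No augmenting path remains; maximum flow = 8.
By max-flow min-cut, the minimum cut capacity equals the max flow.
In the residual graph, reachable from Well: {Well}.
Min-cut edges: Well→P1 (5), Well→P5 (3); capacity 5 + 3 = 8.

8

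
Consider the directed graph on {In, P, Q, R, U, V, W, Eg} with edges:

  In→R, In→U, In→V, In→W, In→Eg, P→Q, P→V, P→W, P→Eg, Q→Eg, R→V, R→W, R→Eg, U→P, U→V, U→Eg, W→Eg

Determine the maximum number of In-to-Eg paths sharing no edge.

Assign every edge capacity 1; by Menger, the answer equals the max flow.
Path In→Eg (+1); total 1.
Path In→R→Eg (+1); total 2.
Path In→U→Eg (+1); total 3.
Path In→W→Eg (+1); total 4.
No residual In→Eg path; max flow = 4.
Certifying cut of size 4: {In→Eg, In→R, In→U, In→W}.

4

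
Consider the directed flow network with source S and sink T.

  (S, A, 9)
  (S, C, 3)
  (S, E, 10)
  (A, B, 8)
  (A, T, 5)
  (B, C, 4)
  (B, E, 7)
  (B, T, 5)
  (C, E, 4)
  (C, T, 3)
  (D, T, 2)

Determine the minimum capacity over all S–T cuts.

12

Augment S→A→T: bottleneck 5, flow now 5.
Augment S→C→T: bottleneck 3, flow now 8.
Augment S→A→B→T: bottleneck 4, flow now 12.
No augmenting path remains; maximum flow = 12.
By max-flow min-cut, the minimum cut capacity equals the max flow.
In the residual graph, reachable from S: {S, E}.
Min-cut edges: S→A (9), S→C (3); capacity 9 + 3 = 12.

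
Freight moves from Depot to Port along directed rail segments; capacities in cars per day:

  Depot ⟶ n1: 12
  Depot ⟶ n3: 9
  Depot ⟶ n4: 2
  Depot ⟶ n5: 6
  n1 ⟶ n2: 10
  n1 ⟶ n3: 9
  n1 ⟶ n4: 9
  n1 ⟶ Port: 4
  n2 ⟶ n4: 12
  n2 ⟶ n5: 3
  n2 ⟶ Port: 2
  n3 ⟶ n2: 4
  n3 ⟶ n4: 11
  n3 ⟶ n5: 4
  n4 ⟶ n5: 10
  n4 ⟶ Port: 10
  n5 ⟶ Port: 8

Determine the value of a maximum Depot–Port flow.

Augment Depot→n1→Port: bottleneck 4, flow now 4.
Augment Depot→n4→Port: bottleneck 2, flow now 6.
Augment Depot→n5→Port: bottleneck 6, flow now 12.
Augment Depot→n1→n2→Port: bottleneck 2, flow now 14.
Augment Depot→n1→n4→Port: bottleneck 6, flow now 20.
Augment Depot→n3→n4→Port: bottleneck 2, flow now 22.
Augment Depot→n3→n5→Port: bottleneck 2, flow now 24.
No augmenting path remains; maximum flow = 24.
In the residual graph, reachable from Depot: {Depot, n1, n2, n3, n4, n5}.
Min-cut edges: n1→Port (4), n2→Port (2), n4→Port (10), n5→Port (8); capacity 4 + 2 + 10 + 8 = 24.
This cut is saturated, so no flow can exceed 24.

24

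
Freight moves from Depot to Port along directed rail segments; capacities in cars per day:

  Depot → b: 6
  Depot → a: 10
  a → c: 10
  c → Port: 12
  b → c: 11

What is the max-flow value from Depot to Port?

12

Augment Depot→a→c→Port: bottleneck 10, flow now 10.
Augment Depot→b→c→Port: bottleneck 2, flow now 12.
No augmenting path remains; maximum flow = 12.
In the residual graph, reachable from Depot: {Depot, a, b, c}.
Min-cut edges: c→Port (12); capacity 12 = 12.
This cut is saturated, so no flow can exceed 12.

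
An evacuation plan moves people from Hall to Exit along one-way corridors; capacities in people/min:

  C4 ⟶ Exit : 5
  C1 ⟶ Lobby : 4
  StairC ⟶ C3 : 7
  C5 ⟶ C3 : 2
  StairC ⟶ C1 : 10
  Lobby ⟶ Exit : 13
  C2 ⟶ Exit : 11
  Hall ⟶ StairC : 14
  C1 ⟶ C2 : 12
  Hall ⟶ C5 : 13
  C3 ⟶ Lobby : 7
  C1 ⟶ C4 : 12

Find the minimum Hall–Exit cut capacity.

16

Augment Hall→C5→C3→Lobby→Exit: bottleneck 2, flow now 2.
Augment Hall→StairC→C3→Lobby→Exit: bottleneck 5, flow now 7.
Augment Hall→StairC→C1→C4→Exit: bottleneck 5, flow now 12.
Augment Hall→StairC→C1→Lobby→Exit: bottleneck 4, flow now 16.
No augmenting path remains; maximum flow = 16.
By max-flow min-cut, the minimum cut capacity equals the max flow.
In the residual graph, reachable from Hall: {Hall, C5}.
Min-cut edges: Hall→StairC (14), C5→C3 (2); capacity 14 + 2 = 16.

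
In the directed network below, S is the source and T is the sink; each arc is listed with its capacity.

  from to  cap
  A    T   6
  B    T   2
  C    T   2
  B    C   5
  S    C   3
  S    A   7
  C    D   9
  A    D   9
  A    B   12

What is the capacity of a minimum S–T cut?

Augment S→A→T: bottleneck 6, flow now 6.
Augment S→C→T: bottleneck 2, flow now 8.
Augment S→A→B→T: bottleneck 1, flow now 9.
No augmenting path remains; maximum flow = 9.
By max-flow min-cut, the minimum cut capacity equals the max flow.
In the residual graph, reachable from S: {S, C, D}.
Min-cut edges: S→A (7), C→T (2); capacity 7 + 2 = 9.

9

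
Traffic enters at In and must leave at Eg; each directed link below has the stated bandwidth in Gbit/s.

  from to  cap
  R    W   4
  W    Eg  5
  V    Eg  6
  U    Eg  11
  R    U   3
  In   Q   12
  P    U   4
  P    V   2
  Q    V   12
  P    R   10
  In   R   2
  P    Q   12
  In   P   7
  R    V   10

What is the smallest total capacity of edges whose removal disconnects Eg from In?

15

Augment In→P→U→Eg: bottleneck 4, flow now 4.
Augment In→P→V→Eg: bottleneck 2, flow now 6.
Augment In→Q→V→Eg: bottleneck 4, flow now 10.
Augment In→R→U→Eg: bottleneck 2, flow now 12.
Augment In→P→R→U→Eg: bottleneck 1, flow now 13.
Augment In→Q→V→P→R→W→Eg: bottleneck 2, flow now 15. (uses reverse residual edge)
No augmenting path remains; maximum flow = 15.
By max-flow min-cut, the minimum cut capacity equals the max flow.
In the residual graph, reachable from In: {In, Q, V}.
Min-cut edges: In→P (7), In→R (2), V→Eg (6); capacity 7 + 2 + 6 = 15.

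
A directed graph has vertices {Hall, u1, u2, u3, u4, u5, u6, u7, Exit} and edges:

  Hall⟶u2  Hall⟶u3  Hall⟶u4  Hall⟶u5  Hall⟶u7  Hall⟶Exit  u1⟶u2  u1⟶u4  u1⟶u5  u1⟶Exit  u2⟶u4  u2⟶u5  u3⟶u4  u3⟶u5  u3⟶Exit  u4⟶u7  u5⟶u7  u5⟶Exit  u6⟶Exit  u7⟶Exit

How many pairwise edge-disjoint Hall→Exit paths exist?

Assign every edge capacity 1; by Menger, the answer equals the max flow.
Path Hall→Exit (+1); total 1.
Path Hall→u3→Exit (+1); total 2.
Path Hall→u5→Exit (+1); total 3.
Path Hall→u7→Exit (+1); total 4.
No residual Hall→Exit path; max flow = 4.
Certifying cut of size 4: {Hall→Exit, Hall→u3, u5→Exit, u7→Exit}.

4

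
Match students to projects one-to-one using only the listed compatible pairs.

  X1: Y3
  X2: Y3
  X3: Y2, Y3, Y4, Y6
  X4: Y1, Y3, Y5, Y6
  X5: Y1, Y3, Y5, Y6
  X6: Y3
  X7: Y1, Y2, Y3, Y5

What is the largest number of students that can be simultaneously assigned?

5

Unit-capacity flow: source→left, listed edges, right→sink; max matching = max flow.
Augmenting path X1→Y3 (+1); matched 1.
Augmenting path X3→Y2 (+1); matched 2.
Augmenting path X4→Y1 (+1); matched 3.
Augmenting path X5→Y5 (+1); matched 4.
Augmenting path X7→Y1→X4→Y6 (+1); matched 5.
No augmenting path remains; maximum matching = 5.
König certificate: {X3, X4, X5, X7, Y3} is a vertex cover of size 5 (every listed pair touches it), so no matching can be larger.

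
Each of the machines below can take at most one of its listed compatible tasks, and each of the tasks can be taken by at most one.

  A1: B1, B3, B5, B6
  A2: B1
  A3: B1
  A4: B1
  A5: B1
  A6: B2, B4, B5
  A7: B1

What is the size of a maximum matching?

Unit-capacity flow: source→left, listed edges, right→sink; max matching = max flow.
Augmenting path A1→B1 (+1); matched 1.
Augmenting path A6→B2 (+1); matched 2.
Augmenting path A2→B1→A1→B3 (+1); matched 3.
No augmenting path remains; maximum matching = 3.
König certificate: {A1, A6, B1} is a vertex cover of size 3 (every listed pair touches it), so no matching can be larger.

3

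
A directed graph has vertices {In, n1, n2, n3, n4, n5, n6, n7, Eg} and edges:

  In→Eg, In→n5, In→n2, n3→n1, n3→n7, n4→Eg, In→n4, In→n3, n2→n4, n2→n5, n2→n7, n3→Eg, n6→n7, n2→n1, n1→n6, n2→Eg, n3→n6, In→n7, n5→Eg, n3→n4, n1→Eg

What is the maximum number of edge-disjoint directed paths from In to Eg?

5

Assign every edge capacity 1; by Menger, the answer equals the max flow.
Path In→Eg (+1); total 1.
Path In→n2→Eg (+1); total 2.
Path In→n3→Eg (+1); total 3.
Path In→n4→Eg (+1); total 4.
Path In→n5→Eg (+1); total 5.
No residual In→Eg path; max flow = 5.
Certifying cut of size 5: {In→Eg, In→n2, In→n3, In→n4, In→n5}.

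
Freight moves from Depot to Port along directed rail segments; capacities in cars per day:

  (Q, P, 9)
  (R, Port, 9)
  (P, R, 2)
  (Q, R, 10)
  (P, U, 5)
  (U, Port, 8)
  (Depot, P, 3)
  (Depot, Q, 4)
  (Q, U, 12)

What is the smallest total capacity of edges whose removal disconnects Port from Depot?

7

Augment Depot→P→R→Port: bottleneck 2, flow now 2.
Augment Depot→P→U→Port: bottleneck 1, flow now 3.
Augment Depot→Q→R→Port: bottleneck 4, flow now 7.
No augmenting path remains; maximum flow = 7.
By max-flow min-cut, the minimum cut capacity equals the max flow.
In the residual graph, reachable from Depot: {Depot}.
Min-cut edges: Depot→P (3), Depot→Q (4); capacity 3 + 4 = 7.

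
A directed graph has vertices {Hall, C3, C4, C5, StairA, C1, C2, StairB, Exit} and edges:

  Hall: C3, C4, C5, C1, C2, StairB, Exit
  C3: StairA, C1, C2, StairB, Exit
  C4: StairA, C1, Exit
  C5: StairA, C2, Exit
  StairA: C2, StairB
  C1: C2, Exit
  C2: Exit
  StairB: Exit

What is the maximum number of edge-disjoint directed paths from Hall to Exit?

Assign every edge capacity 1; by Menger, the answer equals the max flow.
Path Hall→Exit (+1); total 1.
Path Hall→C3→Exit (+1); total 2.
Path Hall→C4→Exit (+1); total 3.
Path Hall→C5→Exit (+1); total 4.
Path Hall→C1→Exit (+1); total 5.
Path Hall→C2→Exit (+1); total 6.
Path Hall→StairB→Exit (+1); total 7.
No residual Hall→Exit path; max flow = 7.
Certifying cut of size 7: {Hall→C1, Hall→C2, Hall→C3, Hall→C4, Hall→C5, Hall→Exit, Hall→StairB}.

7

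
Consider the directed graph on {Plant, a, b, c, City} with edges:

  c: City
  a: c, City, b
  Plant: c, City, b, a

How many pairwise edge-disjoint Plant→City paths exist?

3

Assign every edge capacity 1; by Menger, the answer equals the max flow.
Path Plant→City (+1); total 1.
Path Plant→a→City (+1); total 2.
Path Plant→c→City (+1); total 3.
No residual Plant→City path; max flow = 3.
Certifying cut of size 3: {Plant→City, Plant→a, Plant→c}.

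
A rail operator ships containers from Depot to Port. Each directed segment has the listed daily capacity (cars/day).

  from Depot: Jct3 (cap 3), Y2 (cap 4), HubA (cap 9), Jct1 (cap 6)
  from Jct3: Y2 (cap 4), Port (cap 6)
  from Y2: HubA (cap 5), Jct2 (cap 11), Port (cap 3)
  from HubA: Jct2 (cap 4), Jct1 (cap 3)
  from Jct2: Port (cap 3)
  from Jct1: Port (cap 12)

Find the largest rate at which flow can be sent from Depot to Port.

18

Augment Depot→Jct3→Port: bottleneck 3, flow now 3.
Augment Depot→Y2→Port: bottleneck 3, flow now 6.
Augment Depot→Jct1→Port: bottleneck 6, flow now 12.
Augment Depot→Y2→Jct2→Port: bottleneck 1, flow now 13.
Augment Depot→HubA→Jct2→Port: bottleneck 2, flow now 15.
Augment Depot→HubA→Jct1→Port: bottleneck 3, flow now 18.
No augmenting path remains; maximum flow = 18.
In the residual graph, reachable from Depot: {Depot, Y2, HubA, Jct2}.
Min-cut edges: Depot→Jct3 (3), Depot→Jct1 (6), Y2→Port (3), HubA→Jct1 (3), Jct2→Port (3); capacity 3 + 6 + 3 + 3 + 3 = 18.
This cut is saturated, so no flow can exceed 18.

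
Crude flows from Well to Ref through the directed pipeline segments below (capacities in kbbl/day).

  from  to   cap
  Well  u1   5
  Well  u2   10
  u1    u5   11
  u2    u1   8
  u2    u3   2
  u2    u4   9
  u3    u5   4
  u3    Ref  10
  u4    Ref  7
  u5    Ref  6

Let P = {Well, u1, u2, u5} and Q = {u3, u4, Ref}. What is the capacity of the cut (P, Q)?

17

Edges leaving {Well, u1, u2, u5}: u2→u3 (2), u2→u4 (9), u5→Ref (6).
Cut capacity = 2 + 9 + 6 = 17.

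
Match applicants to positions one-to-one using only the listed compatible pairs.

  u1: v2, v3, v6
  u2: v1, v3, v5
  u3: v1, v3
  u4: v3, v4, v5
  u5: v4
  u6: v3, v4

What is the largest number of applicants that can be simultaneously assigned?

5

Unit-capacity flow: source→left, listed edges, right→sink; max matching = max flow.
Augmenting path u1→v2 (+1); matched 1.
Augmenting path u2→v1 (+1); matched 2.
Augmenting path u3→v3 (+1); matched 3.
Augmenting path u4→v4 (+1); matched 4.
Augmenting path u5→v4→u4→v5 (+1); matched 5.
No augmenting path remains; maximum matching = 5.
König certificate: {u1, v1, v3, v4, v5} is a vertex cover of size 5 (every listed pair touches it), so no matching can be larger.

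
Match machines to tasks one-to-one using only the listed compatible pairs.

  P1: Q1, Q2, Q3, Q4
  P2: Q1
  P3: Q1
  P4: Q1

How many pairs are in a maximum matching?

Unit-capacity flow: source→left, listed edges, right→sink; max matching = max flow.
Augmenting path P1→Q1 (+1); matched 1.
Augmenting path P2→Q1→P1→Q2 (+1); matched 2.
No augmenting path remains; maximum matching = 2.
König certificate: {P1, Q1} is a vertex cover of size 2 (every listed pair touches it), so no matching can be larger.

2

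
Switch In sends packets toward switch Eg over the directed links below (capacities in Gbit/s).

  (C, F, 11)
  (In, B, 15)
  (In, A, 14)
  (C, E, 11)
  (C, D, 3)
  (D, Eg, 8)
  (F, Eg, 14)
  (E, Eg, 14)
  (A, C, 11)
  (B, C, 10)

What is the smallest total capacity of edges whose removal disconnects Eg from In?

21

Augment In→A→C→D→Eg: bottleneck 3, flow now 3.
Augment In→A→C→E→Eg: bottleneck 8, flow now 11.
Augment In→B→C→E→Eg: bottleneck 3, flow now 14.
Augment In→B→C→F→Eg: bottleneck 7, flow now 21.
No augmenting path remains; maximum flow = 21.
By max-flow min-cut, the minimum cut capacity equals the max flow.
In the residual graph, reachable from In: {In, A, B}.
Min-cut edges: A→C (11), B→C (10); capacity 11 + 10 = 21.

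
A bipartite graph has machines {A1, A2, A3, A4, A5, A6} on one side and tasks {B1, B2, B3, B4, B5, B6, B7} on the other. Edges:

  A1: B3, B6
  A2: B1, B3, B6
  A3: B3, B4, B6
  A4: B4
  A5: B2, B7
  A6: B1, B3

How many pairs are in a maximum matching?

5

Unit-capacity flow: source→left, listed edges, right→sink; max matching = max flow.
Augmenting path A1→B3 (+1); matched 1.
Augmenting path A2→B1 (+1); matched 2.
Augmenting path A3→B4 (+1); matched 3.
Augmenting path A5→B2 (+1); matched 4.
Augmenting path A4→B4→A3→B6 (+1); matched 5.
No augmenting path remains; maximum matching = 5.
König certificate: {A5, B1, B3, B4, B6} is a vertex cover of size 5 (every listed pair touches it), so no matching can be larger.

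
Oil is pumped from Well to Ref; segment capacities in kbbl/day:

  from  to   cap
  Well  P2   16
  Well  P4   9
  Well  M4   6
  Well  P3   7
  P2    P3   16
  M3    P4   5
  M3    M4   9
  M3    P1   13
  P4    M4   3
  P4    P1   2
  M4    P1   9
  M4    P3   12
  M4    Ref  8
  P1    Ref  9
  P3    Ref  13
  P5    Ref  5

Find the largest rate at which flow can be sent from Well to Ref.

24

Augment Well→M4→Ref: bottleneck 6, flow now 6.
Augment Well→P3→Ref: bottleneck 7, flow now 13.
Augment Well→P2→P3→Ref: bottleneck 6, flow now 19.
Augment Well→P4→M4→Ref: bottleneck 2, flow now 21.
Augment Well→P4→P1→Ref: bottleneck 2, flow now 23.
Augment Well→P4→M4→P1→Ref: bottleneck 1, flow now 24.
No augmenting path remains; maximum flow = 24.
In the residual graph, reachable from Well: {Well, P2, P4, P3}.
Min-cut edges: Well→M4 (6), P4→M4 (3), P4→P1 (2), P3→Ref (13); capacity 6 + 3 + 2 + 13 = 24.
This cut is saturated, so no flow can exceed 24.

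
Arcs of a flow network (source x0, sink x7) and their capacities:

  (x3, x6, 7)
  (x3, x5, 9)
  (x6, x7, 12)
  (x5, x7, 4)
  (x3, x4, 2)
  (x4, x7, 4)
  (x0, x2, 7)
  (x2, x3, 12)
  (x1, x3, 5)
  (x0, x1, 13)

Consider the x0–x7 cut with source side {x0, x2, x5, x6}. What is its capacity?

Edges leaving {x0, x2, x5, x6}: x0→x1 (13), x2→x3 (12), x5→x7 (4), x6→x7 (12).
Cut capacity = 13 + 12 + 4 + 12 = 41.

41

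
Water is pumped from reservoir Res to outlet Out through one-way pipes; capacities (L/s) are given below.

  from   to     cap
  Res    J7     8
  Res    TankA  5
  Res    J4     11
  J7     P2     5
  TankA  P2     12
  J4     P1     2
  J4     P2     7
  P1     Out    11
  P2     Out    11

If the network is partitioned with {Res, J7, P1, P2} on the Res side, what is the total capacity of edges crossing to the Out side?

Edges leaving {Res, J7, P1, P2}: Res→TankA (5), Res→J4 (11), P1→Out (11), P2→Out (11).
Cut capacity = 5 + 11 + 11 + 11 = 38.

38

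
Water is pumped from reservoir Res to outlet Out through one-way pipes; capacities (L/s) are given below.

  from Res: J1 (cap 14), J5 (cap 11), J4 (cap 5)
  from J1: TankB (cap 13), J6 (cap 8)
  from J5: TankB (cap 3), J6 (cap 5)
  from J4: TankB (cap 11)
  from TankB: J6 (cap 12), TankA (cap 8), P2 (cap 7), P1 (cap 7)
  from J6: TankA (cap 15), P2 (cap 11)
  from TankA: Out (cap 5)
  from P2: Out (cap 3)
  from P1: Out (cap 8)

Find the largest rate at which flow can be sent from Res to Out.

Augment Res→J1→TankB→TankA→Out: bottleneck 5, flow now 5.
Augment Res→J1→TankB→P2→Out: bottleneck 3, flow now 8.
Augment Res→J1→TankB→P1→Out: bottleneck 5, flow now 13.
Augment Res→J5→TankB→P1→Out: bottleneck 2, flow now 15.
No augmenting path remains; maximum flow = 15.
In the residual graph, reachable from Res: {Res, J1, J5, J4, TankB, J6, TankA, P2}.
Min-cut edges: TankB→P1 (7), TankA→Out (5), P2→Out (3); capacity 7 + 5 + 3 = 15.
This cut is saturated, so no flow can exceed 15.

15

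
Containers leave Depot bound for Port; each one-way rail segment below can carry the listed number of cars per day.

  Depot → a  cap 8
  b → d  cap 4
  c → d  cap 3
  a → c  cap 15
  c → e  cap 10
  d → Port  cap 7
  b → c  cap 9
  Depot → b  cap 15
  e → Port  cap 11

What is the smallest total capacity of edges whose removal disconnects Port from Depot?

Augment Depot→b→d→Port: bottleneck 4, flow now 4.
Augment Depot→a→c→d→Port: bottleneck 3, flow now 7.
Augment Depot→a→c→e→Port: bottleneck 5, flow now 12.
Augment Depot→b→c→e→Port: bottleneck 5, flow now 17.
No augmenting path remains; maximum flow = 17.
By max-flow min-cut, the minimum cut capacity equals the max flow.
In the residual graph, reachable from Depot: {Depot, a, b, c}.
Min-cut edges: b→d (4), c→d (3), c→e (10); capacity 4 + 3 + 10 = 17.

17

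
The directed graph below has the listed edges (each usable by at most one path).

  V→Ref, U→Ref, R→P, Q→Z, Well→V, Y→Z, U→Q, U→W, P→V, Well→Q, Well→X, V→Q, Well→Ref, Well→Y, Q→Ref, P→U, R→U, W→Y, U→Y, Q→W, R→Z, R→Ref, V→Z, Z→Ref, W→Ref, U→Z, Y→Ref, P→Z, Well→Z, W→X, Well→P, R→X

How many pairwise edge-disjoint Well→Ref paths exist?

6

Assign every edge capacity 1; by Menger, the answer equals the max flow.
Path Well→Ref (+1); total 1.
Path Well→Q→Ref (+1); total 2.
Path Well→V→Ref (+1); total 3.
Path Well→Y→Ref (+1); total 4.
Path Well→Z→Ref (+1); total 5.
Path Well→P→U→Ref (+1); total 6.
No residual Well→Ref path; max flow = 6.
Certifying cut of size 6: {Well→P, Well→Q, Well→Ref, Well→V, Well→Y, Well→Z}.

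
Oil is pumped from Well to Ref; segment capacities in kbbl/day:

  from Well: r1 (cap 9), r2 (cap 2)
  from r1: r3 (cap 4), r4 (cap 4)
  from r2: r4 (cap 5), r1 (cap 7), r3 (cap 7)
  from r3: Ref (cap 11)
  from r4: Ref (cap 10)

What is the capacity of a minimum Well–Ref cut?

10

Augment Well→r1→r3→Ref: bottleneck 4, flow now 4.
Augment Well→r1→r4→Ref: bottleneck 4, flow now 8.
Augment Well→r2→r3→Ref: bottleneck 2, flow now 10.
No augmenting path remains; maximum flow = 10.
By max-flow min-cut, the minimum cut capacity equals the max flow.
In the residual graph, reachable from Well: {Well, r1}.
Min-cut edges: Well→r2 (2), r1→r3 (4), r1→r4 (4); capacity 2 + 4 + 4 = 10.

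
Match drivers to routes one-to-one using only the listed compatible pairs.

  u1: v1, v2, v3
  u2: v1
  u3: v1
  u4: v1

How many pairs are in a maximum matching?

2

Unit-capacity flow: source→left, listed edges, right→sink; max matching = max flow.
Augmenting path u1→v1 (+1); matched 1.
Augmenting path u2→v1→u1→v2 (+1); matched 2.
No augmenting path remains; maximum matching = 2.
König certificate: {u1, v1} is a vertex cover of size 2 (every listed pair touches it), so no matching can be larger.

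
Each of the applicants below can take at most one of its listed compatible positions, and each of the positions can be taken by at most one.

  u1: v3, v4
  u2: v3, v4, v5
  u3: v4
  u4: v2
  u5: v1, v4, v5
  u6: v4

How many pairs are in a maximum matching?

Unit-capacity flow: source→left, listed edges, right→sink; max matching = max flow.
Augmenting path u1→v3 (+1); matched 1.
Augmenting path u2→v4 (+1); matched 2.
Augmenting path u4→v2 (+1); matched 3.
Augmenting path u5→v1 (+1); matched 4.
Augmenting path u3→v4→u2→v5 (+1); matched 5.
No augmenting path remains; maximum matching = 5.
König certificate: {u1, u2, u4, u5, v4} is a vertex cover of size 5 (every listed pair touches it), so no matching can be larger.

5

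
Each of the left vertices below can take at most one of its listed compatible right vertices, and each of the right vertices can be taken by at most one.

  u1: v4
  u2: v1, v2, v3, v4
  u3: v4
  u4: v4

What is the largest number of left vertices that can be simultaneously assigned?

2

Unit-capacity flow: source→left, listed edges, right→sink; max matching = max flow.
Augmenting path u1→v4 (+1); matched 1.
Augmenting path u2→v1 (+1); matched 2.
No augmenting path remains; maximum matching = 2.
König certificate: {u2, v4} is a vertex cover of size 2 (every listed pair touches it), so no matching can be larger.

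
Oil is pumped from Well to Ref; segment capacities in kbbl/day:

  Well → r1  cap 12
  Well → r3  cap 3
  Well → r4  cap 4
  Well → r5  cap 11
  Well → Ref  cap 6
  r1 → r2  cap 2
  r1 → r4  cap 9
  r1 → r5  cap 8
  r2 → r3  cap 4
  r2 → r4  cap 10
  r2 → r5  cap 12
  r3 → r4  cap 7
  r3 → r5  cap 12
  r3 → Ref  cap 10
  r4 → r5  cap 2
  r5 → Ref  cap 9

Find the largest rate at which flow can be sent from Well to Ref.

20

Augment Well→Ref: bottleneck 6, flow now 6.
Augment Well→r3→Ref: bottleneck 3, flow now 9.
Augment Well→r5→Ref: bottleneck 9, flow now 18.
Augment Well→r1→r2→r3→Ref: bottleneck 2, flow now 20.
No augmenting path remains; maximum flow = 20.
In the residual graph, reachable from Well: {Well, r1, r4, r5}.
Min-cut edges: Well→r3 (3), Well→Ref (6), r1→r2 (2), r5→Ref (9); capacity 3 + 6 + 2 + 9 = 20.
This cut is saturated, so no flow can exceed 20.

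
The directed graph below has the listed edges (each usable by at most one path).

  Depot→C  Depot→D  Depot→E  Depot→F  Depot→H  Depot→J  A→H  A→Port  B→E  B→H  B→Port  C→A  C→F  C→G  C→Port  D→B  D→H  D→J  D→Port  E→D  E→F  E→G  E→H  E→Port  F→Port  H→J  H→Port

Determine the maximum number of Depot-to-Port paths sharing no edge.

5

Assign every edge capacity 1; by Menger, the answer equals the max flow.
Path Depot→C→Port (+1); total 1.
Path Depot→D→Port (+1); total 2.
Path Depot→E→Port (+1); total 3.
Path Depot→F→Port (+1); total 4.
Path Depot→H→Port (+1); total 5.
No residual Depot→Port path; max flow = 5.
Certifying cut of size 5: {Depot→C, Depot→D, Depot→E, Depot→F, Depot→H}.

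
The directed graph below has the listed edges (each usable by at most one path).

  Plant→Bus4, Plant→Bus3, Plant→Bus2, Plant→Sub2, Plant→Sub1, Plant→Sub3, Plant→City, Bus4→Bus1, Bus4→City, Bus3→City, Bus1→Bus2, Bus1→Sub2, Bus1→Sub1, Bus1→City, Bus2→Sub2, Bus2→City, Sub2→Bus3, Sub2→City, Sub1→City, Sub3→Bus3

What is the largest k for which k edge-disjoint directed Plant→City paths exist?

6

Assign every edge capacity 1; by Menger, the answer equals the max flow.
Path Plant→City (+1); total 1.
Path Plant→Bus4→City (+1); total 2.
Path Plant→Bus3→City (+1); total 3.
Path Plant→Bus2→City (+1); total 4.
Path Plant→Sub2→City (+1); total 5.
Path Plant→Sub1→City (+1); total 6.
No residual Plant→City path; max flow = 6.
Certifying cut of size 6: {Bus3→City, Plant→Bus2, Plant→Bus4, Plant→City, Plant→Sub1, Plant→Sub2}.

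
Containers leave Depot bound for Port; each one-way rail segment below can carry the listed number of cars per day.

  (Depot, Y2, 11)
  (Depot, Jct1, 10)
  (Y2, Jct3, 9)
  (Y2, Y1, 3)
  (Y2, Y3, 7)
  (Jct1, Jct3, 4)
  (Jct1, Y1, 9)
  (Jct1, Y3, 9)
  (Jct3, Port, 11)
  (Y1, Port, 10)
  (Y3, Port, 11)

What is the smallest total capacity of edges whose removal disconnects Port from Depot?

Augment Depot→Y2→Jct3→Port: bottleneck 9, flow now 9.
Augment Depot→Y2→Y1→Port: bottleneck 2, flow now 11.
Augment Depot→Jct1→Jct3→Port: bottleneck 2, flow now 13.
Augment Depot→Jct1→Y1→Port: bottleneck 8, flow now 21.
No augmenting path remains; maximum flow = 21.
By max-flow min-cut, the minimum cut capacity equals the max flow.
In the residual graph, reachable from Depot: {Depot}.
Min-cut edges: Depot→Y2 (11), Depot→Jct1 (10); capacity 11 + 10 = 21.

21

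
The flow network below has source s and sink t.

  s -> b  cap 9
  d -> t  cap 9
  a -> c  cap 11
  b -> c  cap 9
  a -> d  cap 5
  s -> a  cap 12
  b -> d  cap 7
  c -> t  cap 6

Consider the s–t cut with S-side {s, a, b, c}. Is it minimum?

No — its capacity is 18, but the minimum cut has capacity 15.

Given cut capacity: 5 + 7 + 6 = 18.
Augment s→a→c→t: bottleneck 6, flow now 6.
Augment s→a→d→t: bottleneck 5, flow now 11.
Augment s→b→d→t: bottleneck 4, flow now 15.
No augmenting path remains; maximum flow = 15.
In the residual graph, reachable from s: {s, a, b, c, d}.
Min-cut edges: c→t (6), d→t (9); capacity 6 + 9 = 15.
Cut capacity 18 exceeds the max flow 15, so it is not minimum.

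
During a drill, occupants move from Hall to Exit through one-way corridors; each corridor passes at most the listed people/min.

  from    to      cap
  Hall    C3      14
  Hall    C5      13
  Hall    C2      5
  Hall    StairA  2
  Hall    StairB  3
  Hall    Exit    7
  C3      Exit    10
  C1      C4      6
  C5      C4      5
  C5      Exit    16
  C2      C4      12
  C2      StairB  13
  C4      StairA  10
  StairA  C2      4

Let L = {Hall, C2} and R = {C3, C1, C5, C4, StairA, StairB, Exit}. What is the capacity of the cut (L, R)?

64

Edges leaving {Hall, C2}: Hall→C3 (14), Hall→C5 (13), Hall→StairA (2), Hall→StairB (3), Hall→Exit (7), C2→C4 (12), C2→StairB (13).
Cut capacity = 14 + 13 + 2 + 3 + 7 + 12 + 13 = 64.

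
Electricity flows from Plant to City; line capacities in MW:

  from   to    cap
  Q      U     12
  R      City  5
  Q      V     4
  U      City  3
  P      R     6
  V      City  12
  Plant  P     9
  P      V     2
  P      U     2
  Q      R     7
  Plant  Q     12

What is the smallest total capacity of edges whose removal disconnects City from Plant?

14

Augment Plant→P→R→City: bottleneck 5, flow now 5.
Augment Plant→P→U→City: bottleneck 2, flow now 7.
Augment Plant→P→V→City: bottleneck 2, flow now 9.
Augment Plant→Q→U→City: bottleneck 1, flow now 10.
Augment Plant→Q→V→City: bottleneck 4, flow now 14.
No augmenting path remains; maximum flow = 14.
By max-flow min-cut, the minimum cut capacity equals the max flow.
In the residual graph, reachable from Plant: {Plant, P, Q, R, U}.
Min-cut edges: P→V (2), Q→V (4), R→City (5), U→City (3); capacity 2 + 4 + 5 + 3 = 14.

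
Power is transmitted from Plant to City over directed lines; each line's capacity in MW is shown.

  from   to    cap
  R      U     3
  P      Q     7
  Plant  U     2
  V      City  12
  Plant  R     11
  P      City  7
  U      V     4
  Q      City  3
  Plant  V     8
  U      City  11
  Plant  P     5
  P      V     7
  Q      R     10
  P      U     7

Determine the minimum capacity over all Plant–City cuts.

Augment Plant→P→City: bottleneck 5, flow now 5.
Augment Plant→U→City: bottleneck 2, flow now 7.
Augment Plant→V→City: bottleneck 8, flow now 15.
Augment Plant→R→U→City: bottleneck 3, flow now 18.
No augmenting path remains; maximum flow = 18.
By max-flow min-cut, the minimum cut capacity equals the max flow.
In the residual graph, reachable from Plant: {Plant, R}.
Min-cut edges: Plant→P (5), Plant→U (2), Plant→V (8), R→U (3); capacity 5 + 2 + 8 + 3 = 18.

18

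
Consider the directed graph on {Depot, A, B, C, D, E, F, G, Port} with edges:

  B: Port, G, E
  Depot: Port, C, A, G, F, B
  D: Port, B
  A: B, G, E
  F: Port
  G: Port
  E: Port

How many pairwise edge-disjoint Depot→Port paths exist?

5

Assign every edge capacity 1; by Menger, the answer equals the max flow.
Path Depot→Port (+1); total 1.
Path Depot→B→Port (+1); total 2.
Path Depot→F→Port (+1); total 3.
Path Depot→G→Port (+1); total 4.
Path Depot→A→E→Port (+1); total 5.
No residual Depot→Port path; max flow = 5.
Certifying cut of size 5: {Depot→A, Depot→B, Depot→F, Depot→G, Depot→Port}.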